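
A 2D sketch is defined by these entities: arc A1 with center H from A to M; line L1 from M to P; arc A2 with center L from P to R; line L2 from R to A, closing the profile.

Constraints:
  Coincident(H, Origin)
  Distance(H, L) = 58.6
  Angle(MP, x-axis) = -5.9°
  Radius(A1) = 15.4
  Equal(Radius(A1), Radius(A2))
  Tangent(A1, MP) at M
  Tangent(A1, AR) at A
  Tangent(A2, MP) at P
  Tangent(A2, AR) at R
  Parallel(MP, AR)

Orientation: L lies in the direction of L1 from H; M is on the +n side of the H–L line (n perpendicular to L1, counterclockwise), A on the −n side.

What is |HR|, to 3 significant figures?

60.6

The slot axis is L1's direction at -5.9°, so u = (cos -5.9°, sin -5.9°) = (0.995, -0.103) and n = (−sin -5.9°, cos -5.9°) = (0.103, 0.995). H is at the origin and L lies 58.6 along u from H, so L = 58.6·u = (58.3, -6.02). Tangency of A1 to both parallel lines with radius 15.4 puts M and A at H ± 15.4·n: M = (1.58, 15.3), A = (-1.58, -15.3). Equal radii place P and R the same way about L: P = L + 15.4·n = (59.9, 9.29), R = L − 15.4·n = (56.7, -21.3). Then |HR| = |R − H| = 60.6.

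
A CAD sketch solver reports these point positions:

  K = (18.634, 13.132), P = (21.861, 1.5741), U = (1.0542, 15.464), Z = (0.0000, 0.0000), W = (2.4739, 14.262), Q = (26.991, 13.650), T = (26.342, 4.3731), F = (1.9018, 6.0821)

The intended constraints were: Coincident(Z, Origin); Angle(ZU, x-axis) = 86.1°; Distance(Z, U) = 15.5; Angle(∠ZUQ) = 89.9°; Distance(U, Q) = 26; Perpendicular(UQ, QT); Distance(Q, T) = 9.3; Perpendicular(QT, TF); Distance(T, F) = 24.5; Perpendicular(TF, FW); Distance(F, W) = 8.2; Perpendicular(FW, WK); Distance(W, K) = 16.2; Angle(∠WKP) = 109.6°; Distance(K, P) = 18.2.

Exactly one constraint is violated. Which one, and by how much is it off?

Distance(K, P) = 18.2 — off by 6.20.

Z = (0.00, 0.00) ✓; ZU at 86.10° ✓; |ZU| = 15.50 ✓; ∠ZUQ = 89.90° ✓; |UQ| = 26.00 ✓; ∠(UQ, QT) = 90.00° ✓; |QT| = 9.300 ✓; ∠(QT, TF) = 90.00° ✓; |TF| = 24.50 ✓; ∠(TF, FW) = 90.00° ✓; |FW| = 8.200 ✓; ∠(FW, WK) = 90.00° ✓; |WK| = 16.20 ✓; ∠WKP = 109.6° ✓; |KP| = 12.00 ✗.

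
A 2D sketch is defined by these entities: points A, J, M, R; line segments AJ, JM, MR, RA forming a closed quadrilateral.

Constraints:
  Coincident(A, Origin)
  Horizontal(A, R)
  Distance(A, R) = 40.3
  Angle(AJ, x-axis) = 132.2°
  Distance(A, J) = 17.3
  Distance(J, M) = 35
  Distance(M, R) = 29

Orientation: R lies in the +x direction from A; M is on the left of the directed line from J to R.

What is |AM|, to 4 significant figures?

31.48

A is at the origin; A and R share the same y with |AR| = 40.3 and R in +x, so R = (40.3, 0). AJ runs at 132.2° with |AJ| = 17.3, so J = (-11.62, 12.82). M is determined by |JM| = 35.0 and |MR| = 29.0 together: it lies at the intersection of circle(J, 35.0) and circle(R, 29.0). With |JR| = 53.48, the foot of the radical line on JR is 30.33 from J and the perpendicular offset is √(35.0² − 30.33²) = 17.47. Taking the left-of-JR solution: M = (22.01, 22.51).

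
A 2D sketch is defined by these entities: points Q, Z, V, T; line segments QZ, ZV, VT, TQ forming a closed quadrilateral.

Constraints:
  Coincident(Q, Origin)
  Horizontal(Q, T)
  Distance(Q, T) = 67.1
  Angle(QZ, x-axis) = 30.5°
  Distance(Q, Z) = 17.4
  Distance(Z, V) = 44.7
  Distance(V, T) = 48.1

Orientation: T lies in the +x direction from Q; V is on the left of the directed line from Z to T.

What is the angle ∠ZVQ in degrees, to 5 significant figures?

5.0870°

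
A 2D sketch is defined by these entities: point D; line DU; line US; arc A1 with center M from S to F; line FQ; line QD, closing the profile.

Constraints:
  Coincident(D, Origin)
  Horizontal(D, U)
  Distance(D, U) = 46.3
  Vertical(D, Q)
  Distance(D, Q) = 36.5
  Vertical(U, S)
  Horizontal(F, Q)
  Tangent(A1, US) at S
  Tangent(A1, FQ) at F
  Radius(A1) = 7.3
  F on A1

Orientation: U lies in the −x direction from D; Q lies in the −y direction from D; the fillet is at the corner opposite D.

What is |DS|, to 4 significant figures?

54.74

D is at the origin; DU is horizontal with |DU| = 46.3 and U on the −x side, so U = (-46.30, 0.000). DQ is vertical with |DQ| = 36.5 and Q on the −y side, so Q = (0.000, -36.50). The virtual corner opposite D is at (-46.30, -36.50). Since A1 is tangent to US there, MS ⟂ US and A1 meets FQ tangentially, so MF is at right angles to FQ, with radius 7.3, so the center M sits 7.3 in from both sides at M = (-39.00, -29.20). That places the tangent points at S = (-46.30, -29.20) on US and F = (-39.00, -36.50) on FQ. Then |DS| = |S − D| = 54.74.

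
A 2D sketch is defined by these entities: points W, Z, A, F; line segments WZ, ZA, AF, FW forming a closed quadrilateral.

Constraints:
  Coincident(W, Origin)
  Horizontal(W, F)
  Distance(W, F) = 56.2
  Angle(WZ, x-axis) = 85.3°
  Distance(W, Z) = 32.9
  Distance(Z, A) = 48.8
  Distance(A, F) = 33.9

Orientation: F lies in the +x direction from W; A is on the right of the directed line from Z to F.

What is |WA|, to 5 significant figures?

26.554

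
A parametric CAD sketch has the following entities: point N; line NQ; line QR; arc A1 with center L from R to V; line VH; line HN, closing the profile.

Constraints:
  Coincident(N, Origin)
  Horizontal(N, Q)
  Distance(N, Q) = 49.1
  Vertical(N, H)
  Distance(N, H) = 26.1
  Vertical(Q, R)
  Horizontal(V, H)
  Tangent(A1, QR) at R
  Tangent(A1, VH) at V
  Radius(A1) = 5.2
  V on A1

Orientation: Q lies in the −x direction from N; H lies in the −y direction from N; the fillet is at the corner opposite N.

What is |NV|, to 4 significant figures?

51.07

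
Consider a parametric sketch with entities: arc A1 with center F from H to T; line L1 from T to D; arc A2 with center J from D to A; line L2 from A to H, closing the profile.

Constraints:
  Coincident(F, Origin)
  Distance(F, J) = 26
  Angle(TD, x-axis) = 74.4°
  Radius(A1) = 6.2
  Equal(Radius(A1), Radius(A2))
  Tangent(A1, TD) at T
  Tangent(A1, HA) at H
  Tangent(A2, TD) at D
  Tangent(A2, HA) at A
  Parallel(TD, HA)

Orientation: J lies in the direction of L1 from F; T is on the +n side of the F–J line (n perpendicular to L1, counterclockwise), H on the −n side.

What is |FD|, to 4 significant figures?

26.73

The slot axis is L1's direction at 74.4°, so u = (cos 74.4°, sin 74.4°) = (0.2689, 0.9632) and n = (−sin 74.4°, cos 74.4°) = (-0.9632, 0.2689). F is at the origin and J lies 26.0 along u from F, so J = 26.0·u = (6.992, 25.04). Tangency of A1 to both parallel lines with radius 6.2 puts T and H at F ± 6.2·n: T = (-5.972, 1.667), H = (5.972, -1.667). Equal radii place D and A the same way about J: D = J + 6.2·n = (1.020, 26.71), A = J − 6.2·n = (12.96, 23.37). Then |FD| = |D − F| = 26.73.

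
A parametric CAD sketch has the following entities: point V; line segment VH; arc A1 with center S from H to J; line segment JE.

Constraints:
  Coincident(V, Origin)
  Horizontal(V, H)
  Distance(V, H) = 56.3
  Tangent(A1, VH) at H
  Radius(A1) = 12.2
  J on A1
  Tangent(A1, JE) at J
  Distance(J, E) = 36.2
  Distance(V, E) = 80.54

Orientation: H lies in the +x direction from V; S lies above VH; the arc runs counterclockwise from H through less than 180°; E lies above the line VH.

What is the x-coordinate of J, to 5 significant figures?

68.381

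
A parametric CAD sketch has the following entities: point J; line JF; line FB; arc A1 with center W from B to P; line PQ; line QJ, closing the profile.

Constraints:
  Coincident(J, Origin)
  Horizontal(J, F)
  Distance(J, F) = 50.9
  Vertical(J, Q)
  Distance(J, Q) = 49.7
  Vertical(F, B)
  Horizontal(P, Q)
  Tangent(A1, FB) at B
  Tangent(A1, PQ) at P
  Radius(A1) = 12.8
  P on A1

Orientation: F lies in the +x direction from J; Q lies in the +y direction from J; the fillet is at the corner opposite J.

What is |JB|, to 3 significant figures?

62.9

The virtual corner opposite J is at (50.9, 49.7). Tangency of A1 to FB means the radius WB is perpendicular to FB and since A1 is tangent to PQ there, WP ⟂ PQ, with radius 12.8, so the center W sits 12.8 in from both sides at W = (38.1, 36.9). That places the tangent points at B = (50.9, 36.9) on FB and P = (38.1, 49.7) on PQ. Then |JB| = |B − J| = 62.9.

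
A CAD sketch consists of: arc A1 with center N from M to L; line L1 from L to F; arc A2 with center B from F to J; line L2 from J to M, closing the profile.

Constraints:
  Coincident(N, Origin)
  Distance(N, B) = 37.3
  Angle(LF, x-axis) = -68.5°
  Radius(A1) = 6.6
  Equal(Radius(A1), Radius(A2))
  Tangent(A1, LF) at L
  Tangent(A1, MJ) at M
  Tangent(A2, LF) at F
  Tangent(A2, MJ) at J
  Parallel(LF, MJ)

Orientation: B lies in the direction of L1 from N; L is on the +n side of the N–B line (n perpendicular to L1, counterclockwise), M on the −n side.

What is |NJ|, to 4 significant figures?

37.88

The slot axis is L1's direction at -68.5°, so u = (cos -68.5°, sin -68.5°) = (0.3665, -0.9304) and n = (−sin -68.5°, cos -68.5°) = (0.9304, 0.3665). N is at the origin and B lies 37.3 along u from N, so B = 37.3·u = (13.67, -34.70). Tangency of A1 to both parallel lines with radius 6.6 puts L and M at N ± 6.6·n: L = (6.141, 2.419), M = (-6.141, -2.419). Equal radii place F and J the same way about B: F = B + 6.6·n = (19.81, -32.29), J = B − 6.6·n = (7.530, -37.12). Then |NJ| = |J − N| = 37.88.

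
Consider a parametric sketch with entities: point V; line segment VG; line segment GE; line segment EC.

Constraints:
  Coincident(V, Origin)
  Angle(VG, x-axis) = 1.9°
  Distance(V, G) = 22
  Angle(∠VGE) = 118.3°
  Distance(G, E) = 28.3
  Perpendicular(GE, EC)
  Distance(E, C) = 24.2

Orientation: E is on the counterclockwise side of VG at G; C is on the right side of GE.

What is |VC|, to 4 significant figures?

58.30

V is at the origin; VG runs at 1.9° with length 22.0, so G = 22.0·(cos 1.9°, sin 1.9°) = (21.99, 0.7294). ∠VGE = 118.3°, so GE runs at 1.9° + (180° − 118.3°) = 63.60° from the x-axis; with |GE| = 28.3, E = G + 28.3·(cos 63.60°, sin 63.60°) = (34.57, 26.08). The perpendicularity gives EC at right angles to GE; with |EC| = 24.2 on the right of GE, C = E + 24.2·(0.8957, -0.4446) = (56.25, 15.32). Then |VC| = |C − V| = 58.30.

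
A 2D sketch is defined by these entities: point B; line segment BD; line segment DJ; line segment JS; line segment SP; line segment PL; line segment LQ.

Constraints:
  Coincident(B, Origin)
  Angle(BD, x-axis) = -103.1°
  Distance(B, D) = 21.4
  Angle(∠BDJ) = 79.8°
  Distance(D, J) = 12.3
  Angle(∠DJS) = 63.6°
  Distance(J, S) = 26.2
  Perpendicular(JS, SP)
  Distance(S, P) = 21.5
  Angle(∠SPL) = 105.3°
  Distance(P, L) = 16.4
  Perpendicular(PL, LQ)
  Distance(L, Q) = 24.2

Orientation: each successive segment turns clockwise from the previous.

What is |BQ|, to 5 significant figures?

19.127

B is at the origin; BD runs at -103.1° with length 21.4, so D = (-4.8503, -20.843). ∠BDJ = 79.8° gives DJ at 156.70° from the x-axis; with |DJ| = 12.3, J = (-16.147, -15.978). ∠DJS = 63.6° gives JS at 40.300° from the x-axis; with |JS| = 26.2, S = (3.8347, 0.96802). JS ⟂ SP, so SP runs at -49.700°; with |SP| = 21.5, P = (17.741, -15.429). ∠SPL = 105.3° gives PL at -124.40° from the x-axis; with |PL| = 16.4, L = (8.4752, -28.961). The perpendicularity gives LQ at right angles to PL, so LQ runs at 145.60°; with |LQ| = 24.2, Q = (-11.493, -15.289). Then |BQ| = |Q − B| = 19.127.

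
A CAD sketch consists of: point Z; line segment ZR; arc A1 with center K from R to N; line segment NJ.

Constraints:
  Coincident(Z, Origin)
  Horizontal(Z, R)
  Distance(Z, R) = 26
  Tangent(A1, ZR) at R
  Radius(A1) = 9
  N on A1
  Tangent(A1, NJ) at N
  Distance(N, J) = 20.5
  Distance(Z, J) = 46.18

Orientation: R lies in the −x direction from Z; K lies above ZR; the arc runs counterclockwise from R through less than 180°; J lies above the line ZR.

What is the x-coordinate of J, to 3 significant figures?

-35.9

Z is at the origin; Z and R share the same y with |ZR| = 26.0 and R on the −x side, so R = (-26.0, 0.00). Since A1 is tangent to ZR there, KR ⟂ ZR, so K = R + (0, 9) = (-26.0, 9.00). Since KN ⟂ NJ (tangency), |KJ| = √(9.0² + 20.5²) = 22.4 regardless of where N sits on A1. So J lies on both circle(Z, 46.18) and circle(K, 22.4); the above-ZR intersection is J = (-35.9, 29.1). N is the foot of the tangent from J: N = (-20.2, 15.9).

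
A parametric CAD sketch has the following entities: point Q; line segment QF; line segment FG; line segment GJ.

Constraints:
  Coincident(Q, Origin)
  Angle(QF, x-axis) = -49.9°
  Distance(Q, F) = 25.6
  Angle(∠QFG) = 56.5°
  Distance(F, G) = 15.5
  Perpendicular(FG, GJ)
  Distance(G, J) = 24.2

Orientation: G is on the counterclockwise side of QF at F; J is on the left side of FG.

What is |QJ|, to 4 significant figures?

3.165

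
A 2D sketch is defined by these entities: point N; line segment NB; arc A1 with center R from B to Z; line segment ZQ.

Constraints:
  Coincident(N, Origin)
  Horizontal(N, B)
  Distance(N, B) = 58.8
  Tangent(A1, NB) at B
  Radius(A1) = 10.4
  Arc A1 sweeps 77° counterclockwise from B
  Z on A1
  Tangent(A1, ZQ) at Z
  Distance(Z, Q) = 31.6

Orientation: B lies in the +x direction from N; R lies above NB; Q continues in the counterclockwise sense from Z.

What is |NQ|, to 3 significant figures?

85.4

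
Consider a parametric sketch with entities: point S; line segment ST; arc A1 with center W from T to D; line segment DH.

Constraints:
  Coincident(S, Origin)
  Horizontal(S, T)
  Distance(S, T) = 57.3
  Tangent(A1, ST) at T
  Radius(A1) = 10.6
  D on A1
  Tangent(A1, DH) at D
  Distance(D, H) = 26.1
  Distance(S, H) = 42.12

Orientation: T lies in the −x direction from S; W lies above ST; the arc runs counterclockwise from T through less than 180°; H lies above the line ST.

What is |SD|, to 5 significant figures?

48.895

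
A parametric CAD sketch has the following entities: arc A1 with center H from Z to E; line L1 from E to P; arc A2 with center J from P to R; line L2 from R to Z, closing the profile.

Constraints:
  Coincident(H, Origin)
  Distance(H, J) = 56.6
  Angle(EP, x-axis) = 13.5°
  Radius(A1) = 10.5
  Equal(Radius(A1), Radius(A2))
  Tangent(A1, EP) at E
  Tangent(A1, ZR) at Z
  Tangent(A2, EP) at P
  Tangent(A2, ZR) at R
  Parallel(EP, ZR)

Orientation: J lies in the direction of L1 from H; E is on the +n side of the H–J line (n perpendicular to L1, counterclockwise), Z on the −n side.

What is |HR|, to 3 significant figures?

57.6

The slot axis is L1's direction at 13.5°, so u = (cos 13.5°, sin 13.5°) = (0.972, 0.233) and n = (−sin 13.5°, cos 13.5°) = (-0.233, 0.972). H is at the origin and J lies 56.6 along u from H, so J = 56.6·u = (55.0, 13.2). Tangency of A1 to both parallel lines with radius 10.5 puts E and Z at H ± 10.5·n: E = (-2.45, 10.2), Z = (2.45, -10.2). Equal radii place P and R the same way about J: P = J + 10.5·n = (52.6, 23.4), R = J − 10.5·n = (57.5, 3.00). Then |HR| = |R − H| = 57.6.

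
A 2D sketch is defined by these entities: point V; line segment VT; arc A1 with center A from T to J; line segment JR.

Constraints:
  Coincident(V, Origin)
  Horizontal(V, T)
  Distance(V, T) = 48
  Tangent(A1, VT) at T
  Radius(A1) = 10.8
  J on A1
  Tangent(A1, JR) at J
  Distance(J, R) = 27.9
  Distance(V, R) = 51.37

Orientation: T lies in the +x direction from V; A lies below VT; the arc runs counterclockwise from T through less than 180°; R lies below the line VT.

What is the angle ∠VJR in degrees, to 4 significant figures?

100.1°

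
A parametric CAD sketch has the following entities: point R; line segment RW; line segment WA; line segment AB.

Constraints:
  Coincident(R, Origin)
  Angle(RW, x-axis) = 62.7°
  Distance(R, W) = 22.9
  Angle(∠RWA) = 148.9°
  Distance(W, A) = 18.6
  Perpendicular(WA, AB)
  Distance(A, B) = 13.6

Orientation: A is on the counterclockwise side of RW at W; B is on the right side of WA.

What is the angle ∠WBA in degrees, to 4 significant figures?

53.83°

R is at the origin; RW runs at 62.7° with length 22.9, so W = 22.9·(cos 62.7°, sin 62.7°) = (10.50, 20.35). ∠RWA = 148.9°, so WA runs at 62.7° + (180° − 148.9°) = 93.80° from the x-axis; with |WA| = 18.6, A = W + 18.6·(cos 93.80°, sin 93.80°) = (9.270, 38.91). The perpendicularity gives AB at right angles to WA; with |AB| = 13.6 on the right of WA, B = A + 13.6·(0.9978, 0.06627) = (22.84, 39.81). Then cos ∠WBA = BW·BA / (|BW||BA|), giving 53.83°.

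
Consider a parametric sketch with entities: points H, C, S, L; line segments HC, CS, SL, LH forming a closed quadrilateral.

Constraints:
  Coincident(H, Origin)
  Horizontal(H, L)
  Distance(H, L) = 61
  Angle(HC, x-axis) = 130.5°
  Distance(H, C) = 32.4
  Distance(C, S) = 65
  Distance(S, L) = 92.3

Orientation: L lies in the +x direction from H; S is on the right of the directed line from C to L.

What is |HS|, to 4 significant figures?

45.97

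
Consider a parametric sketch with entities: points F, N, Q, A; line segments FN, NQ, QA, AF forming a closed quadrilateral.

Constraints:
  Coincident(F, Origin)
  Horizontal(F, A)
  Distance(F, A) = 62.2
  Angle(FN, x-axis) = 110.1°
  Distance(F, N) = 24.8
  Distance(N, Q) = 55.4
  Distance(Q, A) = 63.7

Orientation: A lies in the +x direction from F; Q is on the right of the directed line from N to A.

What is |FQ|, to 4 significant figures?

30.76

F is at the origin; FA is horizontal with |FA| = 62.2 and A in +x, so A = (62.2, 0). FN runs at 110.1° with |FN| = 24.8, so N = (-8.523, 23.29). Q is determined by |NQ| = 55.4 and |QA| = 63.7 together: it lies at the intersection of circle(N, 55.4) and circle(A, 63.7). With |NA| = 74.46, the foot of the radical line on NA is 30.59 from N and the perpendicular offset is √(55.4² − 30.59²) = 46.19. Taking the right-of-NA solution: Q = (6.087, -30.15).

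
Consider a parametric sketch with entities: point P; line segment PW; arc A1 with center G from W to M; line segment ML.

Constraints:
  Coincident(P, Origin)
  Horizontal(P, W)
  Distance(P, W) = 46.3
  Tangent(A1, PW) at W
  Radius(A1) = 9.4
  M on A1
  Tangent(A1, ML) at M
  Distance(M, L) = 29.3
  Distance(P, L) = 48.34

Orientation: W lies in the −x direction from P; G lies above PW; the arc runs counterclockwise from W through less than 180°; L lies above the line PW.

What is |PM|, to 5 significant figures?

37.846

Checks: |GM| = 9.400 ✓; ∠(GM, ML) = 90.00° ✓; |ML| = 29.30 ✓; |PL| = 48.34 ✓.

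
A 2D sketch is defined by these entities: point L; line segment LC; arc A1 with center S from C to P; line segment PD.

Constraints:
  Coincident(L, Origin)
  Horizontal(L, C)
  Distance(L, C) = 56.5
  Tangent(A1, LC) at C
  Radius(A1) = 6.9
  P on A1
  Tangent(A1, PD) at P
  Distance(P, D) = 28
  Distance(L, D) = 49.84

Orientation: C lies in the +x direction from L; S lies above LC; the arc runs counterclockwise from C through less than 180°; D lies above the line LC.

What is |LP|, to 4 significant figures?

62.16

L is at the origin; L and C share the same y with |LC| = 56.5 and C on the +x side, so C = (56.50, 0.000). Tangency of A1 to LC means the radius SC is perpendicular to LC, so S = C + (0, 6.9) = (56.50, 6.900). Since SP ⟂ PD (tangency), |SD| = √(6.9² + 28.0²) = 28.84 regardless of where P sits on A1. So D lies on both circle(L, 49.84) and circle(S, 28.84); the above-LC intersection is D = (39.60, 30.27). P is the foot of the tangent from D: P = (60.96, 12.16).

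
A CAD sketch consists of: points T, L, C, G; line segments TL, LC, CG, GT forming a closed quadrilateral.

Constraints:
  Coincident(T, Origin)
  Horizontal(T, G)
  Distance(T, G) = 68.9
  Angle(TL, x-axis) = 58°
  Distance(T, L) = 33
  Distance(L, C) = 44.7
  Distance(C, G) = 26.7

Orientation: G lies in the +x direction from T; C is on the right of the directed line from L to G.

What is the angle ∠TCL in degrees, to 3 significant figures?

43.5°

Checks: T = (0.00, 0.00) ✓; |LC| = 44.70 ✓; |CG| = 26.70 ✓.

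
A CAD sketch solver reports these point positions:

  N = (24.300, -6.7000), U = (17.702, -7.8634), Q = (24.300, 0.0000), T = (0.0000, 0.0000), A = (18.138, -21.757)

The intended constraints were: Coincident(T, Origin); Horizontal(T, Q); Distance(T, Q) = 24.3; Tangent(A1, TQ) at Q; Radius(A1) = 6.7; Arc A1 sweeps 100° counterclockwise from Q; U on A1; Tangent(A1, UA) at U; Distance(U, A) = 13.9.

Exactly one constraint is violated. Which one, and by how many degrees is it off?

Tangent(A1, UA) at U — off by 8.20°.

T = (0.00, 0.00) ✓; T.y = 0.00, Q.y = 0.00 ✓; |TQ| = 24.30 ✓; ∠(NQ, QT) = 90.00° ✓; |NQ| = 6.700 ✓; bearing(N→U) − bearing(N→Q) = 100.0° ✓; |NU| = 6.700 ✓; ∠(NU, UA) = 98.20° ✗; |UA| = 13.90 ✓.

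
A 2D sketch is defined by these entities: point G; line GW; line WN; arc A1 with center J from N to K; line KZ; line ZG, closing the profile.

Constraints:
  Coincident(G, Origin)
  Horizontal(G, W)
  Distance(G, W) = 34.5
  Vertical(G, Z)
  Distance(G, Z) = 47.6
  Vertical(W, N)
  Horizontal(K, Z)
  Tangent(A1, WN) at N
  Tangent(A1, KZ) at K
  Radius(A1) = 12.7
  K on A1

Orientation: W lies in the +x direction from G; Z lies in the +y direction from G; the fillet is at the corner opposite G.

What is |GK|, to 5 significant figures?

52.355

G is at the origin; G and W share the same y with |GW| = 34.5 and W on the +x side, so W = (34.500, 0.0000). G and Z share the same x with |GZ| = 47.6 and Z on the +y side, so Z = (0.0000, 47.600). The virtual corner opposite G is at (34.500, 47.600). Since A1 is tangent to WN there, JN ⟂ WN and the tangent condition forces JK to be normal to KZ, with radius 12.7, so the center J sits 12.7 in from both sides at J = (21.800, 34.900). That places the tangent points at N = (34.500, 34.900) on WN and K = (21.800, 47.600) on KZ. Then |GK| = |K − G| = 52.355.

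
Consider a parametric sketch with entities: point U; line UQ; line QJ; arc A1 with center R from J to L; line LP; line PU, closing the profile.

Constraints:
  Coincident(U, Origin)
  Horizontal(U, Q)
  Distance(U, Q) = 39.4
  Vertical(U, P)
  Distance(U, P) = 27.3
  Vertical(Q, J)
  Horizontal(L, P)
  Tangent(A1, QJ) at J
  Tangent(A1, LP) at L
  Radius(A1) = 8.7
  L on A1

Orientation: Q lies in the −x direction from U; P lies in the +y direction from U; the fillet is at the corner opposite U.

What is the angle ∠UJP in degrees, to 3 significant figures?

37.7°

The virtual corner opposite U is at (-39.4, 27.3). Tangency of A1 to QJ means the radius RJ is perpendicular to QJ and tangency of A1 to LP means the radius RL is perpendicular to LP, with radius 8.7, so the center R sits 8.7 in from both sides at R = (-30.7, 18.6). That places the tangent points at J = (-39.4, 18.6) on QJ and L = (-30.7, 27.3) on LP. Then cos ∠UJP = JU·JP / (|JU||JP|), giving 37.7°.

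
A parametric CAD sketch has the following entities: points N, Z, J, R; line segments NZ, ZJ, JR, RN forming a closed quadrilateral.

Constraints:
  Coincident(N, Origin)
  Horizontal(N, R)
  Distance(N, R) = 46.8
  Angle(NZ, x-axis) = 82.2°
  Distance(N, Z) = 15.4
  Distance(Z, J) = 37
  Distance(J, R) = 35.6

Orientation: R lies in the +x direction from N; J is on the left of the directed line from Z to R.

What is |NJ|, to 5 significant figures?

47.889

Checks: |ZJ| = 37.00 ✓; |JR| = 35.60 ✓.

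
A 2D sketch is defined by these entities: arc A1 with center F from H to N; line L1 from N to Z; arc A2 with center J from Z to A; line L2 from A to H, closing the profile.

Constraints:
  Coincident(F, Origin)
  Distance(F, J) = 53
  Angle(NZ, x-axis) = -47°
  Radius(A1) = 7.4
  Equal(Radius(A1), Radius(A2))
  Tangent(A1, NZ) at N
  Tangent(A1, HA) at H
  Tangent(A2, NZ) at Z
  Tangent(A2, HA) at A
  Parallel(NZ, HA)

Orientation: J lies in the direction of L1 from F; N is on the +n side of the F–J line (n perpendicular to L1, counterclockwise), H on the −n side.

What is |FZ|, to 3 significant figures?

53.5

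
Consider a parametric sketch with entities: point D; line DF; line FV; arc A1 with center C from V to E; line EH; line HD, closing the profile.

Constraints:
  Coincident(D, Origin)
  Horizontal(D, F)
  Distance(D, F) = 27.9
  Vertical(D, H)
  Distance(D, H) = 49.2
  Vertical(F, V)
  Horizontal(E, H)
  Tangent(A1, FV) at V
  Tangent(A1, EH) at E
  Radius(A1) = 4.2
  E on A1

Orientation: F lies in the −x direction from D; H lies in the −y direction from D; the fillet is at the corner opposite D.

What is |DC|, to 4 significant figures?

50.86

D is at the origin; DF is horizontal with |DF| = 27.9 and F on the −x side, so F = (-27.90, 0.000). DH is vertical with |DH| = 49.2 and H on the −y side, so H = (0.000, -49.20). The virtual corner opposite D is at (-27.90, -49.20). A1 meets FV tangentially, so CV is at right angles to FV and since A1 is tangent to EH there, CE ⟂ EH, with radius 4.2, so the center C sits 4.2 in from both sides at C = (-23.70, -45.00). Then |DC| = |C − D| = 50.86.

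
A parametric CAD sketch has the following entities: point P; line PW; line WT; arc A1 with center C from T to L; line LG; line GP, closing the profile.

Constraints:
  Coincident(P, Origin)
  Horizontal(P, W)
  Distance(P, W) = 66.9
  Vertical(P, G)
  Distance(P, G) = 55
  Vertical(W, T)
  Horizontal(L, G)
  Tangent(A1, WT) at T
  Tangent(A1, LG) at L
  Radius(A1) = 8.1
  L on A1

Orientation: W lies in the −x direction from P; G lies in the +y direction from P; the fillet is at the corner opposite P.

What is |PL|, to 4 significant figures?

80.51

P is at the origin; P and W share the same y with |PW| = 66.9 and W on the −x side, so W = (-66.90, 0.000). PG is vertical with |PG| = 55.0 and G on the +y side, so G = (0.000, 55.00). The virtual corner opposite P is at (-66.90, 55.00). Since A1 is tangent to WT there, CT ⟂ WT and the tangent condition forces CL to be normal to LG, with radius 8.1, so the center C sits 8.1 in from both sides at C = (-58.80, 46.90). That places the tangent points at T = (-66.90, 46.90) on WT and L = (-58.80, 55.00) on LG. Then |PL| = |L − P| = 80.51.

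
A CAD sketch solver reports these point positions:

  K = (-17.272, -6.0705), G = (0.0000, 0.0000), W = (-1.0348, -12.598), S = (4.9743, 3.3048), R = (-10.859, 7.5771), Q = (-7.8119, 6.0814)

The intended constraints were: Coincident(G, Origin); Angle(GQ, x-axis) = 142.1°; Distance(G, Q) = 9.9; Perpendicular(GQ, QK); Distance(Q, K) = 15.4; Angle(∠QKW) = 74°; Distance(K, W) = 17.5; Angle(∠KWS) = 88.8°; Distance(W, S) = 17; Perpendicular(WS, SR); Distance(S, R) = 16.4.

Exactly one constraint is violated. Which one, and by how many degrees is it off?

Perpendicular(WS, SR) — off by 5.60°.

G = (0.00, 0.00) ✓; GQ at 142.1° ✓; |GQ| = 9.900 ✓; ∠(GQ, QK) = 90.00° ✓; |QK| = 15.40 ✓; ∠QKW = 74.00° ✓; |KW| = 17.50 ✓; ∠KWS = 88.80° ✓; |WS| = 17.00 ✓; ∠(WS, SR) = 95.60° ✗; |SR| = 16.40 ✓.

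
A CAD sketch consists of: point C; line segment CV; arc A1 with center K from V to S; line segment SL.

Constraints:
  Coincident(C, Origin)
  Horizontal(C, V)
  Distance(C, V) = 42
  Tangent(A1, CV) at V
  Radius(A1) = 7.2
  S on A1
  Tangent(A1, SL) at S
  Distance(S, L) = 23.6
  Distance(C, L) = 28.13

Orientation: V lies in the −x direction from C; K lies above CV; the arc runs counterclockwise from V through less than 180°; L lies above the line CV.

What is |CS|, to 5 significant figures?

36.864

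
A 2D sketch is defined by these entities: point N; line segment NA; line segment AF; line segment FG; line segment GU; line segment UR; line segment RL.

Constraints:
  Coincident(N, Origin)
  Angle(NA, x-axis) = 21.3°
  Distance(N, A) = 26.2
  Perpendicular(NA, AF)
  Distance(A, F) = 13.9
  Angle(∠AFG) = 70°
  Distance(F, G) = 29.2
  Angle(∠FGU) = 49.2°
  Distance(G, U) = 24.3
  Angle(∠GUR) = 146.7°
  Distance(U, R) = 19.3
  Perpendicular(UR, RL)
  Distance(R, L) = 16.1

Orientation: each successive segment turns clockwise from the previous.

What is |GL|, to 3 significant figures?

39.7

∠GUR = 146.7° gives UR at 17.2° from the x-axis; with |UR| = 19.3, R = (34.2, 20.4). The perpendicularity gives RL at right angles to UR, so RL runs at -72.8°; with |RL| = 16.1, L = (38.9, 4.98). Then |GL| = |L − G| = 39.7.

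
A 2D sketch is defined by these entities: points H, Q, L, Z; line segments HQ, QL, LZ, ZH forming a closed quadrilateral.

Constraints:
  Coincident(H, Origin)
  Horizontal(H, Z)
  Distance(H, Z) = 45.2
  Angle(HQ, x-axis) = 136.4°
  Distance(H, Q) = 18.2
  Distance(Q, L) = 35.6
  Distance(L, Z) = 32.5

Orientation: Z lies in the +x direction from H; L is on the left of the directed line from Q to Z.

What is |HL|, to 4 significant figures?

30.45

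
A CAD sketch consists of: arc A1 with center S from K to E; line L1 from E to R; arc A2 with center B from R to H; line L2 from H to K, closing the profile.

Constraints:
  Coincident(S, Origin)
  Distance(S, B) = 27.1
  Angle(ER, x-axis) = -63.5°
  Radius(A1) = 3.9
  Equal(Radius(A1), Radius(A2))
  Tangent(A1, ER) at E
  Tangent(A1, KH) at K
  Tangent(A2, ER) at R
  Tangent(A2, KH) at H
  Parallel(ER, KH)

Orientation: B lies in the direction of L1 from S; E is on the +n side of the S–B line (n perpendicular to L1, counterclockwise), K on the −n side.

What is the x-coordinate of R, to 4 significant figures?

15.58

The slot axis is L1's direction at -63.5°, so u = (cos -63.5°, sin -63.5°) = (0.4462, -0.8949) and n = (−sin -63.5°, cos -63.5°) = (0.8949, 0.4462). S is at the origin and B lies 27.1 along u from S, so B = 27.1·u = (12.09, -24.25). Tangency of A1 to both parallel lines with radius 3.9 puts E and K at S ± 3.9·n: E = (3.490, 1.740), K = (-3.490, -1.740). Equal radii place R and H the same way about B: R = B + 3.9·n = (15.58, -22.51), H = B − 3.9·n = (8.602, -25.99). So R.x = 15.58.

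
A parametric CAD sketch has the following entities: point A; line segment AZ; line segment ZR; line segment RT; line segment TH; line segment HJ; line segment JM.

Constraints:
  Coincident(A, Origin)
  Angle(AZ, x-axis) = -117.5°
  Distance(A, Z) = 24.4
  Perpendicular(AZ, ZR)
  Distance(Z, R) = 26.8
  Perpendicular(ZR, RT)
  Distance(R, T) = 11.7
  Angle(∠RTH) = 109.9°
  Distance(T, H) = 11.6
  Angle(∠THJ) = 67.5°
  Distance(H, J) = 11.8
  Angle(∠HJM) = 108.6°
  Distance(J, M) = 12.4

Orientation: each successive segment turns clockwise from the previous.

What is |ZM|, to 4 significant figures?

28.35

A is at the origin; AZ runs at -117.5° with length 24.4, so Z = (-11.27, -21.64). AZ is perpendicular to ZR, so ZR runs at 152.5°; with |ZR| = 26.8, R = (-35.04, -9.268). ZR is perpendicular to RT, so RT runs at 62.50°; with |RT| = 11.7, T = (-29.64, 1.110). ∠RTH = 109.9° gives TH at -7.600° from the x-axis; with |TH| = 11.6, H = (-18.14, -0.4243). ∠THJ = 67.5° gives HJ at -120.1° from the x-axis; with |HJ| = 11.8, J = (-24.06, -10.63). ∠HJM = 108.6° gives JM at 168.5° from the x-axis; with |JM| = 12.4, M = (-36.21, -8.161). Then |ZM| = |M − Z| = 28.35.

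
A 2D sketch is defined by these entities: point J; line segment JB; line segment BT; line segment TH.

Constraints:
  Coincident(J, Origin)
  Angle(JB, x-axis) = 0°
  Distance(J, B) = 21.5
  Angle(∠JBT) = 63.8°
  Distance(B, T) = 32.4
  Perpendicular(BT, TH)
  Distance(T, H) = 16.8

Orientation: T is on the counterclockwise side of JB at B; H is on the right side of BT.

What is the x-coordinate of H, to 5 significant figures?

22.269

J is at the origin; JB runs at 0.0° with length 21.5, so B = 21.5·(cos 0.0°, sin 0.0°) = (21.500, 0.0000). ∠JBT = 63.8°, so BT runs at 0.0° + (180° − 63.8°) = 116.20° from the x-axis; with |BT| = 32.4, T = B + 32.4·(cos 116.20°, sin 116.20°) = (7.1952, 29.071). BT is perpendicular to TH; with |TH| = 16.8 on the right of BT, H = T + 16.8·(0.89726, 0.44151) = (22.269, 36.488). So H.x = 22.269.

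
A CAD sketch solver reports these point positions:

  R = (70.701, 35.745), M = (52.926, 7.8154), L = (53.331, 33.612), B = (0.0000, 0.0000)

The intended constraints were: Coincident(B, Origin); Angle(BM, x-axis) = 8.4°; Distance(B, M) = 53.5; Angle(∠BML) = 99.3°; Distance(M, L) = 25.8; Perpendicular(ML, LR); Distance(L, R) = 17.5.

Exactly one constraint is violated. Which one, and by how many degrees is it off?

Perpendicular(ML, LR) — off by 7.90°.

B = (0.00, 0.00) ✓; BM at 8.400° ✓; |BM| = 53.50 ✓; ∠BML = 99.30° ✓; |ML| = 25.80 ✓; ∠(ML, LR) = 82.10° ✗; |LR| = 17.50 ✓.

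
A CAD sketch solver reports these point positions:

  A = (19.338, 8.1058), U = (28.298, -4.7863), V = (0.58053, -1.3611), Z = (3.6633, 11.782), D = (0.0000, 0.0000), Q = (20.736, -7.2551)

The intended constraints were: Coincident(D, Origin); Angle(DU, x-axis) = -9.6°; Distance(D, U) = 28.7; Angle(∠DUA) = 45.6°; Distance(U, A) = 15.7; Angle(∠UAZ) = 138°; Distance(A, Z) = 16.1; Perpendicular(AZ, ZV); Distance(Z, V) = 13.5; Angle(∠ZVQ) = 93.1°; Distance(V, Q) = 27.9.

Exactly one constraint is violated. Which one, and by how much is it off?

Distance(V, Q) = 27.9 — off by 6.90.

D = (0.00, 0.00) ✓; DU at -9.600° ✓; |DU| = 28.70 ✓; ∠DUA = 45.60° ✓; |UA| = 15.70 ✓; ∠UAZ = 138.0° ✓; |AZ| = 16.10 ✓; ∠(AZ, ZV) = 90.00° ✓; |ZV| = 13.50 ✓; ∠ZVQ = 93.10° ✓; |VQ| = 21.00 ✗.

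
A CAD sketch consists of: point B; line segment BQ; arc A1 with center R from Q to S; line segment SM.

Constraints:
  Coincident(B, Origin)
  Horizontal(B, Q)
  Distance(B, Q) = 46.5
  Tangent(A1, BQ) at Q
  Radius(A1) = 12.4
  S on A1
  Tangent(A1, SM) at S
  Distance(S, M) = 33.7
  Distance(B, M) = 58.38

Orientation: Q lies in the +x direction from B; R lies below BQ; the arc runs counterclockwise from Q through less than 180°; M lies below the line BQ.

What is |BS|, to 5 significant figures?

36.442

Checks: |RS| = 12.40 ✓; ∠(RS, SM) = 90.00° ✓; |SM| = 33.70 ✓; |BM| = 58.38 ✓.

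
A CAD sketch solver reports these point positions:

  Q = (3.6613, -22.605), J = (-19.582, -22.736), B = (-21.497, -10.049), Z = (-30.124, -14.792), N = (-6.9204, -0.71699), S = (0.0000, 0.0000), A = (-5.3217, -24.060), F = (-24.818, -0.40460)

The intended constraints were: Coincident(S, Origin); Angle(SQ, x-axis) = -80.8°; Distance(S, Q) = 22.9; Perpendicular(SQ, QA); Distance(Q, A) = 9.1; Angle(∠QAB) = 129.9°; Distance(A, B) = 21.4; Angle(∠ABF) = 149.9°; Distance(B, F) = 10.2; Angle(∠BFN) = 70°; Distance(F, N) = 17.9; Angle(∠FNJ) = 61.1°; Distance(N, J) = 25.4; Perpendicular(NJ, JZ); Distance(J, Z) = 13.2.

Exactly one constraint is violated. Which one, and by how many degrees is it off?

Perpendicular(NJ, JZ) — off by 7.10°.

S = (0.00, 0.00) ✓; SQ at -80.80° ✓; |SQ| = 22.90 ✓; ∠(SQ, QA) = 90.00° ✓; |QA| = 9.100 ✓; ∠QAB = 129.9° ✓; |AB| = 21.40 ✓; ∠ABF = 149.9° ✓; |BF| = 10.20 ✓; ∠BFN = 70.00° ✓; |FN| = 17.90 ✓; ∠FNJ = 61.10° ✓; |NJ| = 25.40 ✓; ∠(NJ, JZ) = 97.10° ✗; |JZ| = 13.20 ✓.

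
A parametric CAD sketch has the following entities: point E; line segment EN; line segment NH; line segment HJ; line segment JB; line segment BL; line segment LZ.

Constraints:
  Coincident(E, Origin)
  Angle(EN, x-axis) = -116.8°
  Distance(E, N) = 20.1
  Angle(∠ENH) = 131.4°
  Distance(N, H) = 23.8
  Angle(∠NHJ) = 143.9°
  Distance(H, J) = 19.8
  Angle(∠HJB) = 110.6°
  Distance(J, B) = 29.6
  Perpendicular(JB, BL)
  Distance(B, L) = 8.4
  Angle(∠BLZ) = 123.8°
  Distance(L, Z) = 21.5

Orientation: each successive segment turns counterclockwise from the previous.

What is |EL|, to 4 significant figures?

43.57

∠HJB = 110.6° gives JB at 37.30° from the x-axis; with |JB| = 29.6, B = (40.09, -32.62). The perpendicularity gives BL at right angles to JB, so BL runs at 127.3°; with |BL| = 8.4, L = (35.00, -25.94). Then |EL| = |L − E| = 43.57.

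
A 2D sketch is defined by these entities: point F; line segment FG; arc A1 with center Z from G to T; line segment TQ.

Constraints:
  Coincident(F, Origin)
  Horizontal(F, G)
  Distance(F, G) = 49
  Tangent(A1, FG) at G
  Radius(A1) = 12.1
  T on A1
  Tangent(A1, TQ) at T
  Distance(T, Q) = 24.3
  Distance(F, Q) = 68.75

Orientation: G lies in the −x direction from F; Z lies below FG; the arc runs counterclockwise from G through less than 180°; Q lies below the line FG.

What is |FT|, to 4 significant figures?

62.53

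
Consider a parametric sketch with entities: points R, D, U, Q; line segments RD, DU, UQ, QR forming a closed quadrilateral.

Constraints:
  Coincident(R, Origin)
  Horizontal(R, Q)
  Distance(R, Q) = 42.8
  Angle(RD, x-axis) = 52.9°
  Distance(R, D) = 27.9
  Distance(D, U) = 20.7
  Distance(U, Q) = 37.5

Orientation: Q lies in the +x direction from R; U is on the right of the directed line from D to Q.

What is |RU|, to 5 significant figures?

7.4221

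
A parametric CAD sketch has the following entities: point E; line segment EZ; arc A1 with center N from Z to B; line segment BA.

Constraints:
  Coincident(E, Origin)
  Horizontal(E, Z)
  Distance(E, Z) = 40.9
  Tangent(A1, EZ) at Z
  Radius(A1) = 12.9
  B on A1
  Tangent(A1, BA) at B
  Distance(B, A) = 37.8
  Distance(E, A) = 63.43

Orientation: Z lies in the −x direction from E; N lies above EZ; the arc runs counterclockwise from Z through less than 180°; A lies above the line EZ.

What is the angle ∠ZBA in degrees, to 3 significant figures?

129°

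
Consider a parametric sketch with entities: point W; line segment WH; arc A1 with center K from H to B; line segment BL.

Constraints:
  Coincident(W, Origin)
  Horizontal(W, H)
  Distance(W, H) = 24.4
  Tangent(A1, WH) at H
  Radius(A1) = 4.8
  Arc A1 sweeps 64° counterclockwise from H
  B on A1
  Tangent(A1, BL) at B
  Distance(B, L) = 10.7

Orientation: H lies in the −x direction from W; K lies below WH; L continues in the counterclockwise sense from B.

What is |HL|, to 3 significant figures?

15.3

W is at the origin; WH is horizontal with |WH| = 24.4 and H on the −x side, so H = (-24.4, 0.00). Since A1 is tangent to WH there, KH ⟂ WH, so K = H + (0, -4.8) = (-24.4, -4.80). On A1, H sits at bearing 90° from K; a 64° counterclockwise sweep puts B at bearing 154°, so B = K + 4.8·(cos 154°, sin 154°) = (-28.7, -2.70). Since A1 is tangent to BL there, KB ⟂ BL, so BL runs along (−sin 154°, cos 154°); with |BL| = 10.7, L = (-33.4, -12.3). Then |HL| = |L − H| = 15.3.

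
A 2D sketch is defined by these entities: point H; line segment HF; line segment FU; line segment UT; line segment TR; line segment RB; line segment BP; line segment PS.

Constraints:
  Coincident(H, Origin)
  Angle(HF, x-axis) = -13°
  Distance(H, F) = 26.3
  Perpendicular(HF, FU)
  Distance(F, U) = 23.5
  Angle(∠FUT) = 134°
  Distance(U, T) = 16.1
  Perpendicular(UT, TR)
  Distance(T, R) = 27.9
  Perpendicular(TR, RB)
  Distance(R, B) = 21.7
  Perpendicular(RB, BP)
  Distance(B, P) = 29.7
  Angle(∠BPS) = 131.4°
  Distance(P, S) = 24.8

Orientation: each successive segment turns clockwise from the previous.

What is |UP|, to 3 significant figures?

5.88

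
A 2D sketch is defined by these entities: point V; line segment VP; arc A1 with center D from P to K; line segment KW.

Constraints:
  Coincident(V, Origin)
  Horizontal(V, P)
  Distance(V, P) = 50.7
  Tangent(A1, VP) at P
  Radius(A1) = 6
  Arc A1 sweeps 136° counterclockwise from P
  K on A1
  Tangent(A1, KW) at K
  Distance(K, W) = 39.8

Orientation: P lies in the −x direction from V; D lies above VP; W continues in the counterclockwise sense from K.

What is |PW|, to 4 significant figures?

45.16

V is at the origin; V and P share the same y with |VP| = 50.7 and P on the −x side, so P = (-50.70, 0.000). Tangency of A1 to VP means the radius DP is perpendicular to VP, so D = P + (0, 6) = (-50.70, 6.000). On A1, P sits at bearing -90° from D; a 136° counterclockwise sweep puts K at bearing 46°, so K = D + 6.0·(cos 46°, sin 46°) = (-46.53, 10.32). Tangency of A1 to KW means the radius DK is perpendicular to KW, so KW runs along (−sin 46°, cos 46°); with |KW| = 39.8, W = (-75.16, 37.96). Then |PW| = |W − P| = 45.16.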